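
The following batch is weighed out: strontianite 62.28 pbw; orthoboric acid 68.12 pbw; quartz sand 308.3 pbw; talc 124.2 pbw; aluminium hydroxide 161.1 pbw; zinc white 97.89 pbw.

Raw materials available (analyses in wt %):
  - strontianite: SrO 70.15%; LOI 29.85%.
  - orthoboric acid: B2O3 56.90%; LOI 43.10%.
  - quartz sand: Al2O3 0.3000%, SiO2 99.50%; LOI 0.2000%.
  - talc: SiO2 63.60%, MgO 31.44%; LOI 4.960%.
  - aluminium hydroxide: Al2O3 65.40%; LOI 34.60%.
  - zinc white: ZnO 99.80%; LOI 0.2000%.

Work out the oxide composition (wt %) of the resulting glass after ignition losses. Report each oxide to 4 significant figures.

Working values are displayed, rounded to four significant figures, when written out; the working math maintains full precision at all times — every reported value undergoes a single rounding. The derived quantities, which include net glass mass, ignition loss, the totals, yield, six oxide percentages, are rebuilt in full float precision, exactly as printed in the problem or the answer, from the weighed amounts per 711.2 pbw of glass.
Delivered oxide masses:
  Al2O3: 308.3·0.003000 + 161.1·0.6540 = 106.3 pbw
  SiO2: 308.3·0.9950 + 124.2·0.6360 = 385.7 pbw
  B2O3: 68.12·0.5690 = 38.76 pbw
  MgO: 124.2·0.3144 = 39.05 pbw
  SrO: 62.28·0.7015 = 43.69 pbw
  ZnO: 97.89·0.9980 = 97.69 pbw
LOI: 62.28·0.2985 + 68.12·0.4310 + 308.3·0.002000 + 124.2·0.04960 + 161.1·0.3460 + 97.89·0.002000 = 110.7 pbw
Resulting glass, batch − LOI: 821.9 − 110.7 = 711.2 pbw (= the summed oxide contributions)
oxide / glass × 100 gives the wt %

Glass mass = 711.2 pbw (batch 821.9 − LOI 110.7).
Composition: Al2O3 14.94%, SiO2 54.24%, B2O3 5.450%, MgO 5.490%, SrO 6.143%, ZnO 13.74%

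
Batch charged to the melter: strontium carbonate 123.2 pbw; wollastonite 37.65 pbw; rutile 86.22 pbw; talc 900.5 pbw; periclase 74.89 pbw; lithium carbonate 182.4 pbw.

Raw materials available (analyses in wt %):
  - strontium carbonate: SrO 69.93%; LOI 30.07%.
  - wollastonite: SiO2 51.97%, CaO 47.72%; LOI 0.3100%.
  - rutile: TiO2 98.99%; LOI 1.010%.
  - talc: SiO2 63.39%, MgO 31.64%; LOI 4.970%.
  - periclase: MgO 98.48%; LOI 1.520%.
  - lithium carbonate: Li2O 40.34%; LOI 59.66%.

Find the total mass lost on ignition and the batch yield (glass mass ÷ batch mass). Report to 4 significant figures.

The intermediate values are printed rounded to four significant figures on the page. Each numeric step keeps full precision at each step. Every reported figure is rounded once only — all derived quantities, which include glass mass, LOI, six oxide percentages, yield, the totals, are carried in exact precision, as written in problem or answer, from the batch weights per 1212 pbw of glass.
Material-by-material LOI:
  strontium carbonate: 123.2 × 0.3007 = 37.05 pbw
  wollastonite: 37.65 × 0.003100 = 0.1167 pbw
  rutile: 86.22 × 0.01010 = 0.8708 pbw
  talc: 900.5 × 0.04970 = 44.75 pbw
  periclase: 74.89 × 0.01520 = 1.138 pbw
  lithium carbonate: 182.4 × 0.5966 = 108.8 pbw
Total LOI = 192.7 pbw
Glass = batch − LOI = 1405 − 192.7 = 1212 pbw

LOI loss = 192.7 pbw; glass = 1212 pbw; yield = 86.28%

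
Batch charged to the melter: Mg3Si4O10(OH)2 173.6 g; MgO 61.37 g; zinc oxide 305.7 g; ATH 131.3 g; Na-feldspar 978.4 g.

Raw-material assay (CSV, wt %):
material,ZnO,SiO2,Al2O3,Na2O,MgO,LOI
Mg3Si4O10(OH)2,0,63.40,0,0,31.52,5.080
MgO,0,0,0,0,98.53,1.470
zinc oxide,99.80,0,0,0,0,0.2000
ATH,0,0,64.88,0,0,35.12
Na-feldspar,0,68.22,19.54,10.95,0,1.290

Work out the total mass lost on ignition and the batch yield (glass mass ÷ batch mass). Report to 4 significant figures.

Rounding to four significant figures governs each working value as shown; the whole derivation keeps full precision through the solve; a single rounding yields each reported result. All derived quantities are carried from the weighed amounts per 1581 g of glass at exact precision (ignition loss, totals, yield, five oxide percentages, net glass mass), as given in either problem or answer.
Ignition loss by material:
  Mg3Si4O10(OH)2: 173.6 × 0.05080 = 8.819 g
  MgO: 61.37 × 0.01470 = 0.9021 g
  zinc oxide: 305.7 × 0.002000 = 0.6114 g
  ATH: 131.3 × 0.3512 = 46.11 g
  Na-feldspar: 978.4 × 0.01290 = 12.62 g
Total LOI = 69.07 g
Glass = batch − LOI = 1650 − 69.07 = 1581 g

LOI loss = 69.07 g; glass = 1581 g; yield = 95.82%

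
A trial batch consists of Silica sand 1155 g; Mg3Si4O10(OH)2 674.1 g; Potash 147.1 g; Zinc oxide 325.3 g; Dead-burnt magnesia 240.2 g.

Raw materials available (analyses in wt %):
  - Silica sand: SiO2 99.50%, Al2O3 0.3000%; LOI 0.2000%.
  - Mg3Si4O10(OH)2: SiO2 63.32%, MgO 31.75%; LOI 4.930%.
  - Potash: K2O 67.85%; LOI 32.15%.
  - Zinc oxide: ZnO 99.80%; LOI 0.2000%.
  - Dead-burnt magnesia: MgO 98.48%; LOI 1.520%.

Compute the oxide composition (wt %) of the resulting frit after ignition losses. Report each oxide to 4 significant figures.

Glass mass = 2455 g (batch 2542 − LOI 87.14).
Composition: K2O 4.066%, SiO2 64.21%, MgO 18.36%, ZnO 13.23%, Al2O3 0.1412%

All internal work keeps exact precision end to end — values along the way appear with 4-significant-digit rounding as written — every reported figure carries a single rounding; the derived quantities, which include the totals, five oxide percentages, yield, LOI, net glass mass, are rebuilt in full precision, exactly as shown in either problem or answer, starting from the weights for 2455 g of glass.
Delivered oxide masses:
  K2O: 147.1·0.6785 = 99.81 g
  SiO2: 1155·0.9950 + 674.1·0.6332 = 1576 g
  MgO: 674.1·0.3175 + 240.2·0.9848 = 450.6 g
  ZnO: 325.3·0.9980 = 324.6 g
  Al2O3: 1155·0.003000 = 3.465 g
LOI: 1155·0.002000 + 674.1·0.04930 + 147.1·0.3215 + 325.3·0.002000 + 240.2·0.01520 = 87.14 g
Net of LOI, the glass mass = 2542 − 87.14 = 2455 g (= the summed oxide contributions)
wt % = oxide mass / glass mass × 100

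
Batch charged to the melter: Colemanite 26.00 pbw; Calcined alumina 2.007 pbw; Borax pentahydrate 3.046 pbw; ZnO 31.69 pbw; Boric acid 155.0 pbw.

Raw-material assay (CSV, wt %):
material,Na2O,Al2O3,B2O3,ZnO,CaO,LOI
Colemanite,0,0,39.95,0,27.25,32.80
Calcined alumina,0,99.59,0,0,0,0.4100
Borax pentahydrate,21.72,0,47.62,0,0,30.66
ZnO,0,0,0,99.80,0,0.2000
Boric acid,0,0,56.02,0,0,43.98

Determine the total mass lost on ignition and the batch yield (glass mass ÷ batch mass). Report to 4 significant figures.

LOI loss = 77.70 pbw; glass = 140.0 pbw; yield = 64.31%

The intermediate values appear, with 4-significant-digit rounding, when written out; the whole derivation maintains full float precision all the way through — every reported value receives exactly one rounding; all derived quantities are recomputed at full float precision (the totals, LOI, five oxide percentages, glass mass, yield) using the weight values at 140.0 pbw of glass, exactly as printed in the problem or the answer.
Loss on ignition, line by line:
  Colemanite: 26.00 × 0.3280 = 8.528 pbw
  Calcined alumina: 2.007 × 0.004100 = 0.008229 pbw
  Borax pentahydrate: 3.046 × 0.3066 = 0.9339 pbw
  ZnO: 31.69 × 0.002000 = 0.06338 pbw
  Boric acid: 155.0 × 0.4398 = 68.17 pbw
Total LOI = 77.70 pbw
Glass = batch − LOI = 217.7 − 77.70 = 140.0 pbw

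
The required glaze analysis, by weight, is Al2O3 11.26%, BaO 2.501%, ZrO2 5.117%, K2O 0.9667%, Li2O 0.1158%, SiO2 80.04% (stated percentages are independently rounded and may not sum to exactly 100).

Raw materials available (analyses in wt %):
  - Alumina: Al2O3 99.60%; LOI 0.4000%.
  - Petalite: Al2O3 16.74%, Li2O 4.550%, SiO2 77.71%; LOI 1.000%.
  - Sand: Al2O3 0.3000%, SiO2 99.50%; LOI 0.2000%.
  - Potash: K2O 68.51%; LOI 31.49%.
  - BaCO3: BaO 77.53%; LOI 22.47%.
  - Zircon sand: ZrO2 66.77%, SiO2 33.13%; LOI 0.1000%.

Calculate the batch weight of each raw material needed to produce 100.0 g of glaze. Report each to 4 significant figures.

Batch per 100.0 g glaze:
  Alumina: 10.65 g
  Petalite: 2.545 g
  Sand: 75.90 g
  Potash: 1.411 g
  BaCO3: 3.226 g
  Zircon sand: 7.664 g
Total batch = 101.4 g; LOI loss = 1.397 g; yield = 98.62%

Mid-chain values are shown (rounded to four significant figures) at each printed step. Each numeric step keeps full precision at every stage. Each reported value is rounded only once. All derived quantities, which include six oxide percentages, ignition loss, the totals, the yield, glass mass, are rebuilt at full precision, as written in the problem or answer text, from the weighed amounts per 100.0 g of glass.
The oxide mass targets at 100.0 g glaze:
  Al2O3: 11.26% × 100.0 = 11.26 g
  BaO: 2.501% × 100.0 = 2.501 g
  ZrO2: 5.117% × 100.0 = 5.117 g
  K2O: 0.9667% × 100.0 = 0.9667 g
  Li2O: 0.1158% × 100.0 = 0.1158 g
  SiO2: 80.04% × 100.0 = 80.04 g
Sums-versus-targets review per the reported batch figures, on the stated basis (each sum matches its target mass inside rounding margins):
  Al2O3: 10.65·0.9960 + 2.545·0.1674 + 75.90·0.003000 = 11.26 g (target 11.26 g)
  BaO: 3.226·0.7753 = 2.501 g (target 2.501 g)
  ZrO2: 7.664·0.6677 = 5.117 g (target 5.117 g)
  K2O: 1.411·0.6851 = 0.9667 g (target 0.9667 g)
  Li2O: 2.545·0.04550 = 0.1158 g (target 0.1158 g)
  SiO2: 2.545·0.7771 + 75.90·0.9950 + 7.664·0.3313 = 80.04 g (target 80.04 g)
The glass-mass cross-check: the batch minus its LOI: 100.0 g (summing oxide targets gives 100.0 g; against the stated basis, 100.0 g — deltas are rounding alone).
Summing the batch: Σ batch = 101.4 g; ignition loss, Σ(batch × LOI) = 1.397 g; glass ÷ batch gives a yield of 98.62%.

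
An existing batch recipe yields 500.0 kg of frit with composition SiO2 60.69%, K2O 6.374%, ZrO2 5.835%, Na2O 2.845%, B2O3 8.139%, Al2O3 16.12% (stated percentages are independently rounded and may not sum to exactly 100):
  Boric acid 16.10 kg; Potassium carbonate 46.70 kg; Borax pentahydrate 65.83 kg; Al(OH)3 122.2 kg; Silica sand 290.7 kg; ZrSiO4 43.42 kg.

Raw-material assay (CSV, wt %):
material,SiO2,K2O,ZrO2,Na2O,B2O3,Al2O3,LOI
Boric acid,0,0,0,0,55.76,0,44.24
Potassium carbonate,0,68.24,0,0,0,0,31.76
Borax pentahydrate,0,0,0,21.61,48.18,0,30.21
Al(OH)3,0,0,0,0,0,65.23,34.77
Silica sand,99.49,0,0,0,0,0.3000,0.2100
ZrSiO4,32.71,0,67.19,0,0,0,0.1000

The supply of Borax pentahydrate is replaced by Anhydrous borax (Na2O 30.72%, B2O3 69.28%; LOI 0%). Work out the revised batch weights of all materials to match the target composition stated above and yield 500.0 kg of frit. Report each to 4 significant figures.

All arithmetic holds full float precision from start to finish — mid-chain values are displayed with 4-significant-digit rounding in the working. Every reported figure carries a single rounding; all derived quantities (totals, the six compositions, yield, glass mass, LOI) are rebuilt in full precision starting from the weights at 500.0 kg of glass exactly as shown in the question or the answer.
Per-oxide target masses for 500.0 kg frit:
  SiO2: 60.69% × 500.0 = 303.4 kg
  K2O: 6.374% × 500.0 = 31.87 kg
  ZrO2: 5.835% × 500.0 = 29.18 kg
  Na2O: 2.845% × 500.0 = 14.22 kg
  B2O3: 8.139% × 500.0 = 40.69 kg
  Al2O3: 16.12% × 500.0 = 80.60 kg
Oxide-by-oxide audit from the weights as reported, per the basis as stated (sums match the target masses modulo rounding of the values):
  SiO2: 290.7·0.9949 + 43.42·0.3271 = 303.4 kg (target 303.4 kg)
  K2O: 46.70·0.6824 = 31.87 kg (target 31.87 kg)
  ZrO2: 43.42·0.6719 = 29.17 kg (target 29.18 kg)
  Na2O: 46.31·0.3072 = 14.23 kg (target 14.22 kg)
  B2O3: 15.45·0.5576 + 46.31·0.6928 = 40.70 kg (target 40.69 kg)
  Al2O3: 122.2·0.6523 + 290.7·0.003000 = 80.58 kg (target 80.60 kg)
Glass-mass closure: total charge less LOI = 500.0 kg (oxide target masses add up to 500.0 kg; stated basis 500.0 kg — differing by rounding only).
Total batch = Σ batch = 564.8 kg; the LOI term Σ batch·LOI equals 64.81 kg; glass ÷ batch gives a yield of 88.52%.

Revised batch per 500.0 kg frit:
  Boric acid: 15.45 kg
  Potassium carbonate: 46.70 kg
  Anhydrous borax: 46.31 kg
  Al(OH)3: 122.2 kg
  Silica sand: 290.7 kg
  ZrSiO4: 43.42 kg
Total batch = 564.8 kg; LOI loss = 64.81 kg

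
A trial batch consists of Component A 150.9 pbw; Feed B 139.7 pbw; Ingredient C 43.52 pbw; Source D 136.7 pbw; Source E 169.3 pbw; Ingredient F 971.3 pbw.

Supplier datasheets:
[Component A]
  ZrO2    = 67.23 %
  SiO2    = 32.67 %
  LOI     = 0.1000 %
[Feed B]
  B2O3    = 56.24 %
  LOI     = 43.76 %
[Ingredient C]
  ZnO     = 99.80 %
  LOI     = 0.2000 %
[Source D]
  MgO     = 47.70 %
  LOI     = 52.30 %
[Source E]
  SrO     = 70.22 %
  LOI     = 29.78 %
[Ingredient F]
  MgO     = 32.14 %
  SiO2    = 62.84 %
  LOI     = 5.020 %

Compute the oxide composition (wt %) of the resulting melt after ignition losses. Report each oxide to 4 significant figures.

Glass mass = 1379 pbw (batch 1611 − LOI 232.0).
Composition: ZnO 3.149%, ZrO2 7.355%, B2O3 5.696%, MgO 27.36%, SiO2 47.82%, SrO 8.619%

All internal work keeps exact precision from first step to last; rounding to four significant figures extends to every mid-chain value as printed; a single rounding finalizes each reported figure; all derived quantities are computed in full precision (totals, net glass mass, six oxide percentages, yield, ignition loss) starting from the weights on 1379 pbw of glass, as written in the problem or the answer.
What the batch supplies per oxide:
  ZnO: 43.52·0.9980 = 43.43 pbw
  ZrO2: 150.9·0.6723 = 101.5 pbw
  B2O3: 139.7·0.5624 = 78.57 pbw
  MgO: 136.7·0.4770 + 971.3·0.3214 = 377.4 pbw
  SiO2: 150.9·0.3267 + 971.3·0.6284 = 659.7 pbw
  SrO: 169.3·0.7022 = 118.9 pbw
LOI: 150.9·0.001000 + 139.7·0.4376 + 43.52·0.002000 + 136.7·0.5230 + 169.3·0.2978 + 971.3·0.05020 = 232.0 pbw
The glass mass, total less LOI, = 1611 − 232.0 = 1379 pbw (consistent with Σ oxide mass)
each wt % is 100 × oxide ÷ glass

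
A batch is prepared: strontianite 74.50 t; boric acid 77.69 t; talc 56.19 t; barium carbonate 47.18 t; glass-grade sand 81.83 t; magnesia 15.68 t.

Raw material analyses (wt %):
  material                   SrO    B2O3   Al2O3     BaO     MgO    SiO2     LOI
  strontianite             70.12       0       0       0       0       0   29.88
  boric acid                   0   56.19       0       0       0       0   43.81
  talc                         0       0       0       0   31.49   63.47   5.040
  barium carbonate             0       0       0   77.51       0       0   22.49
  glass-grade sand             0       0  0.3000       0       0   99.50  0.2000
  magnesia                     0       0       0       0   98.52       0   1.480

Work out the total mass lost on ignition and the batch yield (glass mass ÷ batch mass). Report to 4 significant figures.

Values along the way are displayed, rounded to 4 significant figures, in the printout. All arithmetic maintains full precision at all times — a single rounding completes each reported result — all derived quantities are recomputed using the weight values at 282.9 t of glass at full precision (the six compositions, ignition loss, net glass mass, the totals, yield), as set out in the problem or the answer.
Per-material ignition loss:
  strontianite: 74.50 × 0.2988 = 22.26 t
  boric acid: 77.69 × 0.4381 = 34.04 t
  talc: 56.19 × 0.05040 = 2.832 t
  barium carbonate: 47.18 × 0.2249 = 10.61 t
  glass-grade sand: 81.83 × 0.002000 = 0.1637 t
  magnesia: 15.68 × 0.01480 = 0.2321 t
Total LOI = 70.14 t
Glass = batch − LOI = 353.1 − 70.14 = 282.9 t

LOI loss = 70.14 t; glass = 282.9 t; yield = 80.14%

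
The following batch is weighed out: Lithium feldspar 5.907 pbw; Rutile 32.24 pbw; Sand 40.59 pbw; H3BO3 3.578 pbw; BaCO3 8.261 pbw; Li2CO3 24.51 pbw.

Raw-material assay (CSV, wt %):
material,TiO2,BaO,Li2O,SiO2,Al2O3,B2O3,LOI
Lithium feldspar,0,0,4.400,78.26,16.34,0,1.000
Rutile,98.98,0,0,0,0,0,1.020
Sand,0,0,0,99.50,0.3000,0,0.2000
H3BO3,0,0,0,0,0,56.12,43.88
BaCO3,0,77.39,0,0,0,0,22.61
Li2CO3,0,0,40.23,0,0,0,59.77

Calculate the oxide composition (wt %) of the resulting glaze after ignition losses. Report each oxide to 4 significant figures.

Glass mass = 96.53 pbw (batch 115.1 − LOI 18.56).
Composition: TiO2 33.06%, BaO 6.623%, Li2O 10.48%, SiO2 46.63%, Al2O3 1.126%, B2O3 2.080%

Values along the way are shown, rounded to four significant digits, in the printout. Every computation runs at exact precision at all times — each reported figure is rounded just once — the derived quantities are rebuilt in exact precision (glass mass, the totals, yield, six oxide percentages, ignition loss) using the weight values on 96.53 pbw of glass as they appear in problem or answer.
What the batch supplies per oxide:
  TiO2: 32.24·0.9898 = 31.91 pbw
  BaO: 8.261·0.7739 = 6.393 pbw
  Li2O: 5.907·0.04400 + 24.51·0.4023 = 10.12 pbw
  SiO2: 5.907·0.7826 + 40.59·0.9950 = 45.01 pbw
  Al2O3: 5.907·0.1634 + 40.59·0.003000 = 1.087 pbw
  B2O3: 3.578·0.5612 = 2.008 pbw
LOI: 5.907·0.01000 + 32.24·0.01020 + 40.59·0.002000 + 3.578·0.4388 + 8.261·0.2261 + 24.51·0.5977 = 18.56 pbw
Glass mass = batch − LOI = 115.1 − 18.56 = 96.53 pbw (matching Σ of the oxides)
percent share: oxide ÷ glass, ×100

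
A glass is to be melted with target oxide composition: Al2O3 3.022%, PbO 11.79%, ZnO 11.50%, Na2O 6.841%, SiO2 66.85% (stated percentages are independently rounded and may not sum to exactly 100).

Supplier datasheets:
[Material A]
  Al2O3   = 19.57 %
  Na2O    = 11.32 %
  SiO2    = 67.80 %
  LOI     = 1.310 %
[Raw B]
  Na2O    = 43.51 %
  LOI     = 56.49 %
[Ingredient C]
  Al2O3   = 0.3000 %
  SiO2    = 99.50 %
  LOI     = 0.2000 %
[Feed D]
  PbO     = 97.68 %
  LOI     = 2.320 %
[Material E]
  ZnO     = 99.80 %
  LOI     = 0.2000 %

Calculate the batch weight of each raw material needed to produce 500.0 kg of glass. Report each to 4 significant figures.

Batch per 500.0 kg glass:
  Material A: 72.82 kg
  Raw B: 59.67 kg
  Ingredient C: 286.3 kg
  Feed D: 60.35 kg
  Material E: 57.62 kg
Total batch = 536.8 kg; LOI loss = 36.75 kg; yield = 93.15%

Each numeric step carries full float precision in all steps. Intermediates appear, rounded to 4 significant figures, across the worked steps — every reported figure includes exactly one rounding — all derived quantities are re-derived from the weighed amounts for 500.0 kg of glass at full precision (five oxide percentages, totals, the yield, glass mass, LOI) exactly as shown in either problem or answer.
Oxide-by-oxide targets in 500.0 kg glass:
  Al2O3: 3.022% × 500.0 = 15.11 kg
  PbO: 11.79% × 500.0 = 58.95 kg
  ZnO: 11.50% × 500.0 = 57.50 kg
  Na2O: 6.841% × 500.0 = 34.20 kg
  SiO2: 66.85% × 500.0 = 334.2 kg
Verifying the oxide balance per the reported batch figures, under the basis named above (each sum matches its target mass inside rounding margins):
  Al2O3: 72.82·0.1957 + 286.3·0.003000 = 15.11 kg (target 15.11 kg)
  PbO: 60.35·0.9768 = 58.95 kg (target 58.95 kg)
  ZnO: 57.62·0.9980 = 57.50 kg (target 57.50 kg)
  Na2O: 72.82·0.1132 + 59.67·0.4351 = 34.21 kg (target 34.20 kg)
  SiO2: 72.82·0.6780 + 286.3·0.9950 = 334.2 kg (target 334.2 kg)
Glass-mass bookkeeping: batch Σ − ignition loss = 500.0 kg (the Σ of target masses is 500.0 kg; the stated basis being 500.0 kg — rounding explains the deltas).
Batch grand total — Σ batch = 536.8 kg; LOI removed, Σ of batch·LOI: 36.75 kg; yield = glass ÷ total batch = 93.15%.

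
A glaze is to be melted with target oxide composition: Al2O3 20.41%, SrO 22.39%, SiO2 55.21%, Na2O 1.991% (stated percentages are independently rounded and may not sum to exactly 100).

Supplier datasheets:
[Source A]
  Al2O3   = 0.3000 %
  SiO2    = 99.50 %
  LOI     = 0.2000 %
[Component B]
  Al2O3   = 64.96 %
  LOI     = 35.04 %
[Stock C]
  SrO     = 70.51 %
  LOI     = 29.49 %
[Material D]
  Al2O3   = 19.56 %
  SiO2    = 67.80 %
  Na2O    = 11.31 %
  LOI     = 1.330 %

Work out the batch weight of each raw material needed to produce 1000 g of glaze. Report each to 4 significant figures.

Batch per 1000 g glaze:
  Source A: 434.9 g
  Component B: 259.2 g
  Stock C: 317.5 g
  Material D: 176.0 g
Total batch = 1188 g; LOI loss = 187.7 g; yield = 84.20%

Full precision is carried throughout. Values along the way appear, rounded to four significant digits, as written. Every reported figure carries a single rounding. The derived quantities (ignition loss, totals, glass mass, the yield, four oxide percentages) are recomputed starting from the weights for 1000 g of glass in exact precision as set out in the problem or answer text.
The oxide mass targets at 1000 g glaze:
  Al2O3: 20.41% × 1000 = 204.1 g
  SrO: 22.39% × 1000 = 223.9 g
  SiO2: 55.21% × 1000 = 552.1 g
  Na2O: 1.991% × 1000 = 19.91 g
Sums-versus-targets review on the weights just shown, versus the basis set out (oxide sums agree with the targets modulo rounding of the values):
  Al2O3: 434.9·0.003000 + 259.2·0.6496 + 176.0·0.1956 = 204.1 g (target 204.1 g)
  SrO: 317.5·0.7051 = 223.9 g (target 223.9 g)
  SiO2: 434.9·0.9950 + 176.0·0.6780 = 552.1 g (target 552.1 g)
  Na2O: 176.0·0.1131 = 19.91 g (target 19.91 g)
Glass-mass sanity pass: Σ batch − LOI loss = 999.9 g (oxide target masses add up to 1000 g; basis as stated: 1000 g — any gap is answer rounding).
Total batch = Σ batch = 1188 g; LOI removed, Σ of batch·LOI: 187.7 g; yield, glass over the total, = 84.20%.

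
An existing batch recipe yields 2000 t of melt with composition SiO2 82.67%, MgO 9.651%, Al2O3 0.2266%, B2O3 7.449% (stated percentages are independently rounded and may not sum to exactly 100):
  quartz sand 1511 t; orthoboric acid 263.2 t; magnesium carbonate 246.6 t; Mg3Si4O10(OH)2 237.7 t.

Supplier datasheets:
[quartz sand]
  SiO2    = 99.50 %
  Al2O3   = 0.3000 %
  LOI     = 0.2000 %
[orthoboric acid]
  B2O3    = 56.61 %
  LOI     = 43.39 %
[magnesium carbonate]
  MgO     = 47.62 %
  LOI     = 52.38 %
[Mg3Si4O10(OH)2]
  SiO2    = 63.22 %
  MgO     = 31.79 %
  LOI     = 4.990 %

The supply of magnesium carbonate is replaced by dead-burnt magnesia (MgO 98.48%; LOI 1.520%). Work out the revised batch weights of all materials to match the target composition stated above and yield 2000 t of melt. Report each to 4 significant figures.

Revised batch per 2000 t melt:
  quartz sand: 1511 t
  orthoboric acid: 263.2 t
  dead-burnt magnesia: 119.3 t
  Mg3Si4O10(OH)2: 237.7 t
Total batch = 2131 t; LOI loss = 130.9 t

All internal work maintains exact precision through the solve. In-progress results are shown rounded to four significant digits across the worked steps. A single rounding completes every reported result; the derived quantities are computed from the batch weights for 2000 t of glass in exact precision (ignition loss, yield, totals, four oxide percentages, net glass mass) exactly as printed in the problem or answer text.
Per-oxide target masses for 2000 t melt:
  SiO2: 82.67% × 2000 = 1653 t
  MgO: 9.651% × 2000 = 193.0 t
  Al2O3: 0.2266% × 2000 = 4.532 t
  B2O3: 7.449% × 2000 = 149.0 t
Verifying the oxide balance from the weights as reported, under the basis named above (target by target, the sums agree modulo rounding of the values):
  SiO2: 1511·0.9950 + 237.7·0.6322 = 1654 t (target 1653 t)
  MgO: 119.3·0.9848 + 237.7·0.3179 = 193.1 t (target 193.0 t)
  Al2O3: 1511·0.003000 = 4.533 t (target 4.532 t)
  B2O3: 263.2·0.5661 = 149.0 t (target 149.0 t)
Mass balance on the glass: total charge less LOI = 2000 t (the targets, summed, come to 2000 t; with the basis standing at 2000 t — a pure rounding effect).
Batch grand total — Σ batch = 2131 t; Σ batch·LOI gives LOI loss = 130.9 t; glass ÷ batch gives a yield of 93.86%.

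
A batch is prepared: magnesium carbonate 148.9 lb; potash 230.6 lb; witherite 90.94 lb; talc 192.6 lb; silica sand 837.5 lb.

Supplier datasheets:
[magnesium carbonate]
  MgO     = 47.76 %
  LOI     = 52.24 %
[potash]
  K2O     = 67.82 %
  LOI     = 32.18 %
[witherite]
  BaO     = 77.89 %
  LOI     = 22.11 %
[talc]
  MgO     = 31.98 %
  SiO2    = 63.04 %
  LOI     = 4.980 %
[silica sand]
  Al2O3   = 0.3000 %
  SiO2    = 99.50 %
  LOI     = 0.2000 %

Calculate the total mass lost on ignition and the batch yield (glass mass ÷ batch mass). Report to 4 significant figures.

Every computation keeps full precision all the way through. Values along the way are printed, rounded to 4 significant figures, when written out — each reported number carries a single rounding; all derived quantities, which include the yield, the five compositions, LOI, net glass mass, totals, are re-derived in full float precision, precisely as stated by the problem or answer text, starting from the weights at 1317 lb of glass.
Ignition loss by material:
  magnesium carbonate: 148.9 × 0.5224 = 77.79 lb
  potash: 230.6 × 0.3218 = 74.21 lb
  witherite: 90.94 × 0.2211 = 20.11 lb
  talc: 192.6 × 0.04980 = 9.591 lb
  silica sand: 837.5 × 0.002000 = 1.675 lb
Total LOI = 183.4 lb
Glass = batch − LOI = 1501 − 183.4 = 1317 lb

LOI loss = 183.4 lb; glass = 1317 lb; yield = 87.78%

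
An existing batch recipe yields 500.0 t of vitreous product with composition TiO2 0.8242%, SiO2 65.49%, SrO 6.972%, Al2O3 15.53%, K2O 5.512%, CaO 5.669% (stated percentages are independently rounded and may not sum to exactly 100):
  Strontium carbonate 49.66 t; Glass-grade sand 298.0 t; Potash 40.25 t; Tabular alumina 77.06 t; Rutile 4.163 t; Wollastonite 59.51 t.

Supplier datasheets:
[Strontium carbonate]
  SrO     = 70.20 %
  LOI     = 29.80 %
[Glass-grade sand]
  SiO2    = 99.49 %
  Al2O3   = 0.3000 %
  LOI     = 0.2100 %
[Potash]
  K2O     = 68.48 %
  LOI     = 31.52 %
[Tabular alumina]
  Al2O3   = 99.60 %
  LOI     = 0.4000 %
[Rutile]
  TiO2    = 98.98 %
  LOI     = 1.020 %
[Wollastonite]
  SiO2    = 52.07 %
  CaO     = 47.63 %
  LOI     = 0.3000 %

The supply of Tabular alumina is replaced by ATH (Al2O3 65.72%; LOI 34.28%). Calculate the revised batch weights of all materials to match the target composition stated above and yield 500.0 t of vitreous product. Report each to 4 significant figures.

Revised batch per 500.0 t vitreous product:
  Strontium carbonate: 49.66 t
  Glass-grade sand: 298.0 t
  Potash: 40.25 t
  ATH: 116.8 t
  Rutile: 4.163 t
  Wollastonite: 59.51 t
Total batch = 568.4 t; LOI loss = 68.37 t

In-progress results appear rounded to four significant figures within the worked lines. Each numeric step runs at full precision in every operation; exactly one rounding is applied to every reported value; all derived quantities (the totals, LOI, glass mass, the six compositions, yield) are recomputed from the batch weights for 500.0 t of glass in exact precision as quoted within either problem or answer.
Target oxide masses per 500.0 t vitreous product:
  TiO2: 0.8242% × 500.0 = 4.121 t
  SiO2: 65.49% × 500.0 = 327.4 t
  SrO: 6.972% × 500.0 = 34.86 t
  Al2O3: 15.53% × 500.0 = 77.65 t
  K2O: 5.512% × 500.0 = 27.56 t
  CaO: 5.669% × 500.0 = 28.34 t
Mass-balance tally per oxide working from each reported weight, relative to the basis at hand (every target is met by its sum up to rounding of the answer):
  TiO2: 4.163·0.9898 = 4.121 t (target 4.121 t)
  SiO2: 298.0·0.9949 + 59.51·0.5207 = 327.5 t (target 327.4 t)
  SrO: 49.66·0.7020 = 34.86 t (target 34.86 t)
  Al2O3: 298.0·0.003000 + 116.8·0.6572 = 77.65 t (target 77.65 t)
  K2O: 40.25·0.6848 = 27.56 t (target 27.56 t)
  CaO: 59.51·0.4763 = 28.34 t (target 28.34 t)
Glass-mass closure: net batch after ignition = 500.0 t (the Σ of target masses is 500.0 t; with the basis standing at 500.0 t — any gap is answer rounding).
Adding the batch up: Σ batch = 568.4 t; LOI removed, Σ of batch·LOI: 68.37 t; yield = glass ÷ total batch = 87.97%.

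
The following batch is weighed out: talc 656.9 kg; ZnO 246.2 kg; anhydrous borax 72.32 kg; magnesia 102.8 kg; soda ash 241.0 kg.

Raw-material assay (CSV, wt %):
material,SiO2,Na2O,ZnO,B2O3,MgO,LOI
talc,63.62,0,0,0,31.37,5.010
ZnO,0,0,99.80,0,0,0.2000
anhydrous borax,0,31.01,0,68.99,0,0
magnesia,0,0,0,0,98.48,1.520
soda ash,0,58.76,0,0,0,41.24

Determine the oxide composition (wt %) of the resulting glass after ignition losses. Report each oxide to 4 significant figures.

Glass mass = 1185 kg (batch 1319 − LOI 134.4).
Composition: SiO2 35.27%, Na2O 13.84%, ZnO 20.74%, B2O3 4.211%, MgO 25.94%

Exact precision is maintained at all times; the intermediate values are displayed rounded to 4 significant figures when written out. A single rounding yields every reported figure. The derived quantities, including the five compositions, LOI, the totals, yield, net glass mass, are re-derived from the weighed amounts at 1185 kg of glass in full float precision as they appear in either problem or answer.
What the batch supplies per oxide:
  SiO2: 656.9·0.6362 = 417.9 kg
  Na2O: 72.32·0.3101 + 241.0·0.5876 = 164.0 kg
  ZnO: 246.2·0.9980 = 245.7 kg
  B2O3: 72.32·0.6899 = 49.89 kg
  MgO: 656.9·0.3137 + 102.8·0.9848 = 307.3 kg
LOI: 656.9·0.05010 + 246.2·0.002000 + 102.8·0.01520 + 241.0·0.4124 = 134.4 kg
The glass mass, total less LOI, = 1319 − 134.4 = 1185 kg (consistent with Σ oxide mass)
oxide / glass × 100 gives the wt %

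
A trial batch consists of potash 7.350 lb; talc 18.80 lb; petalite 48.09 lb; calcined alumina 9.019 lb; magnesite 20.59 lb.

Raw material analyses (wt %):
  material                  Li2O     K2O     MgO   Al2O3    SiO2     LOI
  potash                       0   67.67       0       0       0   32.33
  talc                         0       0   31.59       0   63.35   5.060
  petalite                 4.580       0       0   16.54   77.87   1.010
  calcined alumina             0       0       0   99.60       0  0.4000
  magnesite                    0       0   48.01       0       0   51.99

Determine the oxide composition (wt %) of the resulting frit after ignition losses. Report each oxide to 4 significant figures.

Glass mass = 89.29 lb (batch 103.8 − LOI 14.55).
Composition: Li2O 2.467%, K2O 5.570%, MgO 17.72%, Al2O3 18.97%, SiO2 55.27%

In-progress results are printed, rounded to four significant figures, across the worked steps. All internal work carries full float precision through every step — every reported result takes just one rounding. All derived quantities are carried from the batch weights on 89.29 lb of glass at full float precision (the five compositions, totals, net glass mass, yield, LOI) as written in problem or answer.
Oxide masses out of the charge:
  Li2O: 48.09·0.04580 = 2.203 lb
  K2O: 7.350·0.6767 = 4.974 lb
  MgO: 18.80·0.3159 + 20.59·0.4801 = 15.82 lb
  Al2O3: 48.09·0.1654 + 9.019·0.9960 = 16.94 lb
  SiO2: 18.80·0.6335 + 48.09·0.7787 = 49.36 lb
LOI: 7.350·0.3233 + 18.80·0.05060 + 48.09·0.01010 + 9.019·0.004000 + 20.59·0.5199 = 14.55 lb
Resulting glass, batch − LOI: 103.8 − 14.55 = 89.29 lb (= Σ oxide masses)
wt % = oxide mass / glass mass × 100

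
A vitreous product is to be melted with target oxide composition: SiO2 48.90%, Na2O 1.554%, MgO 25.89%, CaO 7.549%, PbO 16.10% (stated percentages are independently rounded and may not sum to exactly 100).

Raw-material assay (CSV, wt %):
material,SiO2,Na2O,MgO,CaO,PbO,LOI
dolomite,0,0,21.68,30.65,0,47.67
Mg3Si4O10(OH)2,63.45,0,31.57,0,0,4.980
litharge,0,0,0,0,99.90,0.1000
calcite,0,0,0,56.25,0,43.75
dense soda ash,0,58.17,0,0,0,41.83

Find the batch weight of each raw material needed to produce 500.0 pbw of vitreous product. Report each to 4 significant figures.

Batch per 500.0 pbw vitreous product:
  dolomite: 35.97 pbw
  Mg3Si4O10(OH)2: 385.3 pbw
  litharge: 80.58 pbw
  calcite: 47.51 pbw
  dense soda ash: 13.36 pbw
Total batch = 562.7 pbw; LOI loss = 62.79 pbw; yield = 88.84%

Rounding to four significant figures governs each mid-chain value as displayed; the whole derivation carries full float precision from start to finish; each reported value is rounded just once; the derived quantities are computed at exact precision (the yield, the five compositions, net glass mass, the totals, LOI) from the batch weights per 500.0 pbw of glass precisely as stated by the problem or answer text.
Oxide mass targets, per 500.0 pbw vitreous product:
  SiO2: 48.90% × 500.0 = 244.5 pbw
  Na2O: 1.554% × 500.0 = 7.770 pbw
  MgO: 25.89% × 500.0 = 129.4 pbw
  CaO: 7.549% × 500.0 = 37.74 pbw
  PbO: 16.10% × 500.0 = 80.50 pbw
Checking each oxide sum using the reported weights, relative to the basis at hand (summed amounts equal target values once rounding is allowed for):
  SiO2: 385.3·0.6345 = 244.5 pbw (target 244.5 pbw)
  Na2O: 13.36·0.5817 = 7.772 pbw (target 7.770 pbw)
  MgO: 35.97·0.2168 + 385.3·0.3157 = 129.4 pbw (target 129.4 pbw)
  CaO: 35.97·0.3065 + 47.51·0.5625 = 37.75 pbw (target 37.74 pbw)
  PbO: 80.58·0.9990 = 80.50 pbw (target 80.50 pbw)
Auditing the glass mass value: batch Σ − ignition loss = 499.9 pbw (the targets, summed, come to 500.0 pbw; versus the stated basis of 500.0 pbw — differing by rounding only).
Batch total: Σ batch = 562.7 pbw; LOI removed, Σ of batch·LOI: 62.79 pbw; the yield ratio, glass ÷ batch: 88.84%.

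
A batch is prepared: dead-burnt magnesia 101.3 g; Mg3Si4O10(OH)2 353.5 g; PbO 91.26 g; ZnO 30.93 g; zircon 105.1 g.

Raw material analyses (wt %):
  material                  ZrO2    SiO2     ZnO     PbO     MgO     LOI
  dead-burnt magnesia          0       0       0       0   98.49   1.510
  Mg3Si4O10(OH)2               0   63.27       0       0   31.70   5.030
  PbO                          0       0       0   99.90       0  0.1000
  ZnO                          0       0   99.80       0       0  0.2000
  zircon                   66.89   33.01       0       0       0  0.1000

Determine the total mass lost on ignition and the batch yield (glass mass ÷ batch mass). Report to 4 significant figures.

Every computation maintains full precision through the solve; values along the way are displayed rounded to four significant figures within the worked lines. Every reported number is rounded exactly once; the derived quantities are recomputed at full float precision (totals, LOI, yield, glass mass, the five compositions) from the batch weights at 662.5 g of glass, exactly as shown in either problem or answer.
Loss on ignition, line by line:
  dead-burnt magnesia: 101.3 × 0.01510 = 1.530 g
  Mg3Si4O10(OH)2: 353.5 × 0.05030 = 17.78 g
  PbO: 91.26 × 0.001000 = 0.09126 g
  ZnO: 30.93 × 0.002000 = 0.06186 g
  zircon: 105.1 × 0.001000 = 0.1051 g
Total LOI = 19.57 g
Glass = batch − LOI = 682.1 − 19.57 = 662.5 g

LOI loss = 19.57 g; glass = 662.5 g; yield = 97.13%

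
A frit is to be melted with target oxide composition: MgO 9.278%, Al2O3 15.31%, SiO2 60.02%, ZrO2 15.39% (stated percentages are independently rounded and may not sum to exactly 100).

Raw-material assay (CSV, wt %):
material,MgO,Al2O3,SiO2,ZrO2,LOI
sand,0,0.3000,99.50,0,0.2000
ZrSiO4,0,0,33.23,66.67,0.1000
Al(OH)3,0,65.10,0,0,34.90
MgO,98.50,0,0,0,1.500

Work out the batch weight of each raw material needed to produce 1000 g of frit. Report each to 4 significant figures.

Each numeric step keeps full float precision through every step. Intermediates are shown with 4-significant-figure rounding on the page — each reported figure is rounded once only — derived quantities, including four oxide percentages, glass mass, LOI, yield, the totals, are recomputed from the weighed amounts at 1000 g of glass in full precision, as set out in question or answer.
Oxide-by-oxide targets in 1000 g frit:
  MgO: 9.278% × 1000 = 92.78 g
  Al2O3: 15.31% × 1000 = 153.1 g
  SiO2: 60.02% × 1000 = 600.2 g
  ZrO2: 15.39% × 1000 = 153.9 g
A balance pass over the oxides, on the weights just shown, against the basis in use (sums match the target masses within answer rounding):
  MgO: 94.19·0.9850 = 92.78 g (target 92.78 g)
  Al2O3: 526.1·0.003000 + 232.8·0.6510 = 153.1 g (target 153.1 g)
  SiO2: 526.1·0.9950 + 230.8·0.3323 = 600.2 g (target 600.2 g)
  ZrO2: 230.8·0.6667 = 153.9 g (target 153.9 g)
Glass mass check: batch total minus LOI = 999.9 g (summing oxide targets gives 1000 g; the stated basis being 1000 g — gaps are rounding artifacts).
Batch total: Σ batch = 1084 g; the LOI term Σ batch·LOI equals 83.94 g; yield = glass ÷ total batch = 92.26%.

Batch per 1000 g frit:
  sand: 526.1 g
  ZrSiO4: 230.8 g
  Al(OH)3: 232.8 g
  MgO: 94.19 g
Total batch = 1084 g; LOI loss = 83.94 g; yield = 92.26%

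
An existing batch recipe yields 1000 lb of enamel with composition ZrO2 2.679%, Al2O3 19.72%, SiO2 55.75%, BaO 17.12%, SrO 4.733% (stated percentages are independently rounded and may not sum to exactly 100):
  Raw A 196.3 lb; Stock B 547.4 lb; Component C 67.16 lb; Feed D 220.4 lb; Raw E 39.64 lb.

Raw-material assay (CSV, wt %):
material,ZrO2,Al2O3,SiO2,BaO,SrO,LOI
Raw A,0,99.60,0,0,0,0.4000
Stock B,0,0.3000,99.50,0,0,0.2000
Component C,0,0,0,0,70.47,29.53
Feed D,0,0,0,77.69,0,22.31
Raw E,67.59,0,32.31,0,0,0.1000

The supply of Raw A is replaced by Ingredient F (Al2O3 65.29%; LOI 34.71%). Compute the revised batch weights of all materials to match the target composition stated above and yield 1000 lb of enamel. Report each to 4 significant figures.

Revised batch per 1000 lb enamel:
  Ingredient F: 299.5 lb
  Stock B: 547.4 lb
  Component C: 67.16 lb
  Feed D: 220.4 lb
  Raw E: 39.64 lb
Total batch = 1174 lb; LOI loss = 174.1 lb

Full precision is held in all steps; working values are displayed (rounded to 4 significant figures) within the worked lines — a single rounding produces every reported value; derived quantities, which include the yield, the five compositions, net glass mass, the totals, LOI, are re-derived in full float precision, exactly as shown in the problem or the answer, using the weight values for 1000 lb of glass.
Target oxide masses per 1000 lb enamel:
  ZrO2: 2.679% × 1000 = 26.79 lb
  Al2O3: 19.72% × 1000 = 197.2 lb
  SiO2: 55.75% × 1000 = 557.5 lb
  BaO: 17.12% × 1000 = 171.2 lb
  SrO: 4.733% × 1000 = 47.33 lb
Verifying the oxide balance on the weights just shown, against the basis in use (target by target, the sums agree net of answer rounding effects):
  ZrO2: 39.64·0.6759 = 26.79 lb (target 26.79 lb)
  Al2O3: 299.5·0.6529 + 547.4·0.003000 = 197.2 lb (target 197.2 lb)
  SiO2: 547.4·0.9950 + 39.64·0.3231 = 557.5 lb (target 557.5 lb)
  BaO: 220.4·0.7769 = 171.2 lb (target 171.2 lb)
  SrO: 67.16·0.7047 = 47.33 lb (target 47.33 lb)
Auditing the glass mass value: whole batch net of LOI = 1000 lb (per-oxide target masses sum to 1000 lb; basis as stated: 1000 lb — rounding explains the deltas).
Adding the batch up: Σ batch = 1174 lb; LOI removed, Σ of batch·LOI: 174.1 lb; yield: glass divided by total = 85.17%.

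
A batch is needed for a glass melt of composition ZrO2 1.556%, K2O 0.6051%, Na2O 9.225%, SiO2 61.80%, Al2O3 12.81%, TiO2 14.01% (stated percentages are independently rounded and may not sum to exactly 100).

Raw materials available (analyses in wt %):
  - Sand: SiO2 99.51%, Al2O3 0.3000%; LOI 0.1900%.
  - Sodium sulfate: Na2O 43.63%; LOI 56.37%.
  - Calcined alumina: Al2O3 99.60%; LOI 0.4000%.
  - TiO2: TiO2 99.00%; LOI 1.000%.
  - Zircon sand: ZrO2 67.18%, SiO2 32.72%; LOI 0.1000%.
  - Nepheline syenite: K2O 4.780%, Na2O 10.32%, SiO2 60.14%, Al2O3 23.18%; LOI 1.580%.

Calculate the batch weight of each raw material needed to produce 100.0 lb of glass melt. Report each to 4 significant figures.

Batch per 100.0 lb glass melt:
  Sand: 53.69 lb
  Sodium sulfate: 18.15 lb
  Calcined alumina: 9.754 lb
  TiO2: 14.15 lb
  Zircon sand: 2.316 lb
  Nepheline syenite: 12.66 lb
Total batch = 110.7 lb; LOI loss = 10.72 lb; yield = 90.32%

The working math runs at exact precision in all steps. In-progress results are printed with 4-significant-figure rounding when written out. Every reported result is rounded just once — derived quantities, including ignition loss, the totals, glass mass, the yield, six oxide percentages, are rebuilt from the batch weights per 100.0 lb of glass at exact precision, as given in problem or answer.
Oxide-by-oxide targets in 100.0 lb glass melt:
  ZrO2: 1.556% × 100.0 = 1.556 lb
  K2O: 0.6051% × 100.0 = 0.6051 lb
  Na2O: 9.225% × 100.0 = 9.225 lb
  SiO2: 61.80% × 100.0 = 61.80 lb
  Al2O3: 12.81% × 100.0 = 12.81 lb
  TiO2: 14.01% × 100.0 = 14.01 lb
Sums-versus-targets review working from each reported weight, per the basis as stated (sum by sum, the targets are met inside rounding margins):
  ZrO2: 2.316·0.6718 = 1.556 lb (target 1.556 lb)
  K2O: 12.66·0.04780 = 0.6051 lb (target 0.6051 lb)
  Na2O: 18.15·0.4363 + 12.66·0.1032 = 9.225 lb (target 9.225 lb)
  SiO2: 53.69·0.9951 + 2.316·0.3272 + 12.66·0.6014 = 61.80 lb (target 61.80 lb)
  Al2O3: 53.69·0.003000 + 9.754·0.9960 + 12.66·0.2318 = 12.81 lb (target 12.81 lb)
  TiO2: 14.15·0.9900 = 14.01 lb (target 14.01 lb)
Mass balance on the glass: batch total minus LOI = 100.0 lb (summing oxide targets gives 100.0 lb; against the stated basis, 100.0 lb — differing by rounding only).
Whole-batch sum: Σ batch = 110.7 lb; the LOI term Σ batch·LOI equals 10.72 lb; yield, glass over the total, = 90.32%.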